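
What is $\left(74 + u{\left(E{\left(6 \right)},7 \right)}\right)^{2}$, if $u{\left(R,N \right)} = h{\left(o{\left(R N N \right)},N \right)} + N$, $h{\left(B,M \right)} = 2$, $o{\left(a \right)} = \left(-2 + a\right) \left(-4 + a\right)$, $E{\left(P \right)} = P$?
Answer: $6889$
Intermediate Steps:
$o{\left(a \right)} = \left(-4 + a\right) \left(-2 + a\right)$
$u{\left(R,N \right)} = 2 + N$
$\left(74 + u{\left(E{\left(6 \right)},7 \right)}\right)^{2} = \left(74 + \left(2 + 7\right)\right)^{2} = \left(74 + 9\right)^{2} = 83^{2} = 6889$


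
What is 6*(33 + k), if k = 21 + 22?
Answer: 456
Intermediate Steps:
k = 43
6*(33 + k) = 6*(33 + 43) = 6*76 = 456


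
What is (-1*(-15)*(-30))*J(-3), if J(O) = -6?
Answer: 2700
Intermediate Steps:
(-1*(-15)*(-30))*J(-3) = (-1*(-15)*(-30))*(-6) = (15*(-30))*(-6) = -450*(-6) = 2700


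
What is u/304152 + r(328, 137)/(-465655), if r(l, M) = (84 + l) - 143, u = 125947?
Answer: 2019518393/4883789640 ≈ 0.41351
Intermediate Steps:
r(l, M) = -59 + l
u/304152 + r(328, 137)/(-465655) = 125947/304152 + (-59 + 328)/(-465655) = 125947*(1/304152) + 269*(-1/465655) = 4343/10488 - 269/465655 = 2019518393/4883789640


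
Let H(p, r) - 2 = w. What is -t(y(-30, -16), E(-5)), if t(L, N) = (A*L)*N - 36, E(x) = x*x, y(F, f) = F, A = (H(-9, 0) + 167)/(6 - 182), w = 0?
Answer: -60207/88 ≈ -684.17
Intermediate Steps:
H(p, r) = 2 (H(p, r) = 2 + 0 = 2)
A = -169/176 (A = (2 + 167)/(6 - 182) = 169/(-176) = 169*(-1/176) = -169/176 ≈ -0.96023)
E(x) = x²
t(L, N) = -36 - 169*L*N/176 (t(L, N) = (-169*L/176)*N - 36 = -169*L*N/176 - 36 = -36 - 169*L*N/176)
-t(y(-30, -16), E(-5)) = -(-36 - 169/176*(-30)*(-5)²) = -(-36 - 169/176*(-30)*25) = -(-36 + 63375/88) = -1*60207/88 = -60207/88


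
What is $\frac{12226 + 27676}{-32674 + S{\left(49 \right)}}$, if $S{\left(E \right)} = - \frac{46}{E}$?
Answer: $- \frac{977599}{800536} \approx -1.2212$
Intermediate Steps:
$\frac{12226 + 27676}{-32674 + S{\left(49 \right)}} = \frac{12226 + 27676}{-32674 - \frac{46}{49}} = \frac{39902}{-32674 - \frac{46}{49}} = \frac{39902}{- \frac{1601072}{49}} = 39902 \left(- \frac{49}{1601072}\right) = - \frac{977599}{800536}$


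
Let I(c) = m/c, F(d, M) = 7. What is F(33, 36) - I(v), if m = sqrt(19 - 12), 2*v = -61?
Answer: 7 + 2*sqrt(7)/61 ≈ 7.0867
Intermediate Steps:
v = -61/2 (v = (1/2)*(-61) = -61/2 ≈ -30.500)
m = sqrt(7) ≈ 2.6458
I(c) = sqrt(7)/c
F(33, 36) - I(v) = 7 - sqrt(7)/(-61/2) = 7 - sqrt(7)*(-2)/61 = 7 - (-2)*sqrt(7)/61 = 7 + 2*sqrt(7)/61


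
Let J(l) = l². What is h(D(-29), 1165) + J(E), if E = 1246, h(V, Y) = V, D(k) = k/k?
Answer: 1552517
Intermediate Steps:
D(k) = 1
h(D(-29), 1165) + J(E) = 1 + 1246² = 1 + 1552516 = 1552517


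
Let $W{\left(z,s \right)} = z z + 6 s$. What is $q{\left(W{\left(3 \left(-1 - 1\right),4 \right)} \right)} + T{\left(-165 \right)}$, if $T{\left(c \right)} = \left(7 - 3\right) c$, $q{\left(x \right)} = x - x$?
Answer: $-660$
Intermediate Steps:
$W{\left(z,s \right)} = z^{2} + 6 s$
$q{\left(x \right)} = 0$
$T{\left(c \right)} = 4 c$
$q{\left(W{\left(3 \left(-1 - 1\right),4 \right)} \right)} + T{\left(-165 \right)} = 0 + 4 \left(-165\right) = 0 - 660 = -660$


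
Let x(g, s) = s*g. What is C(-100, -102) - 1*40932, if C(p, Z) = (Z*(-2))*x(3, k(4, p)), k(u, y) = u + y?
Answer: -99684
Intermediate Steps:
x(g, s) = g*s
C(p, Z) = -2*Z*(12 + 3*p) (C(p, Z) = (Z*(-2))*(3*(4 + p)) = (-2*Z)*(12 + 3*p) = -2*Z*(12 + 3*p))
C(-100, -102) - 1*40932 = -6*(-102)*(4 - 100) - 1*40932 = -6*(-102)*(-96) - 40932 = -58752 - 40932 = -99684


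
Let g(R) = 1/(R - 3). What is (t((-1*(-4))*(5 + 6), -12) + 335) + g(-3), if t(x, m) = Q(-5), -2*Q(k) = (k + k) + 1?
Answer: 1018/3 ≈ 339.33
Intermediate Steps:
g(R) = 1/(-3 + R)
Q(k) = -1/2 - k (Q(k) = -((k + k) + 1)/2 = -(2*k + 1)/2 = -(1 + 2*k)/2 = -1/2 - k)
t(x, m) = 9/2 (t(x, m) = -1/2 - 1*(-5) = -1/2 + 5 = 9/2)
(t((-1*(-4))*(5 + 6), -12) + 335) + g(-3) = (9/2 + 335) + 1/(-3 - 3) = 679/2 + 1/(-6) = 679/2 - 1/6 = 1018/3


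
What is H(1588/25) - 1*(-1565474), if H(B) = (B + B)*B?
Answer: 983464738/625 ≈ 1.5735e+6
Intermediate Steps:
H(B) = 2*B**2 (H(B) = (2*B)*B = 2*B**2)
H(1588/25) - 1*(-1565474) = 2*(1588/25)**2 - 1*(-1565474) = 2*(1588*(1/25))**2 + 1565474 = 2*(1588/25)**2 + 1565474 = 2*(2521744/625) + 1565474 = 5043488/625 + 1565474 = 983464738/625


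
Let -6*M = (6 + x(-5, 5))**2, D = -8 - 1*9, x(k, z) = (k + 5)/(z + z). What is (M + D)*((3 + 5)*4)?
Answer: -736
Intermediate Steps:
x(k, z) = (5 + k)/(2*z) (x(k, z) = (5 + k)/((2*z)) = (5 + k)*(1/(2*z)) = (5 + k)/(2*z))
D = -17 (D = -8 - 9 = -17)
M = -6 (M = -(6 + (1/2)*(5 - 5)/5)**2/6 = -(6 + (1/2)*(1/5)*0)**2/6 = -(6 + 0)**2/6 = -1/6*6**2 = -1/6*36 = -6)
(M + D)*((3 + 5)*4) = (-6 - 17)*((3 + 5)*4) = -184*4 = -23*32 = -736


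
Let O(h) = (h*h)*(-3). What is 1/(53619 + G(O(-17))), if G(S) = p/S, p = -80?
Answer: 867/46487753 ≈ 1.8650e-5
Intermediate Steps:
O(h) = -3*h² (O(h) = h²*(-3) = -3*h²)
G(S) = -80/S
1/(53619 + G(O(-17))) = 1/(53619 - 80/((-3*(-17)²))) = 1/(53619 - 80/((-3*289))) = 1/(53619 - 80/(-867)) = 1/(53619 - 80*(-1/867)) = 1/(53619 + 80/867) = 1/(46487753/867) = 867/46487753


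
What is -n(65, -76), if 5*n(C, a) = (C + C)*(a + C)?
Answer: 286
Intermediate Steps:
n(C, a) = 2*C*(C + a)/5 (n(C, a) = ((C + C)*(a + C))/5 = ((2*C)*(C + a))/5 = (2*C*(C + a))/5 = 2*C*(C + a)/5)
-n(65, -76) = -2*65*(65 - 76)/5 = -2*65*(-11)/5 = -1*(-286) = 286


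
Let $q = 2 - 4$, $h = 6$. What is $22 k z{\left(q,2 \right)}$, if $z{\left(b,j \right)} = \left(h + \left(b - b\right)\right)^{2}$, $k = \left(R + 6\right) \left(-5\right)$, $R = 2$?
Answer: $-31680$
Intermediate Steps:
$k = -40$ ($k = \left(2 + 6\right) \left(-5\right) = 8 \left(-5\right) = -40$)
$q = -2$
$z{\left(b,j \right)} = 36$ ($z{\left(b,j \right)} = \left(6 + \left(b - b\right)\right)^{2} = \left(6 + 0\right)^{2} = 6^{2} = 36$)
$22 k z{\left(q,2 \right)} = 22 \left(-40\right) 36 = \left(-880\right) 36 = -31680$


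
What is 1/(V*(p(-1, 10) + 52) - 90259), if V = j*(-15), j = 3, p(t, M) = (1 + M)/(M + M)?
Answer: -4/370495 ≈ -1.0796e-5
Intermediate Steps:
p(t, M) = (1 + M)/(2*M) (p(t, M) = (1 + M)/((2*M)) = (1 + M)*(1/(2*M)) = (1 + M)/(2*M))
V = -45 (V = 3*(-15) = -45)
1/(V*(p(-1, 10) + 52) - 90259) = 1/(-45*((1/2)*(1 + 10)/10 + 52) - 90259) = 1/(-45*((1/2)*(1/10)*11 + 52) - 90259) = 1/(-45*(11/20 + 52) - 90259) = 1/(-45*1051/20 - 90259) = 1/(-9459/4 - 90259) = 1/(-370495/4) = -4/370495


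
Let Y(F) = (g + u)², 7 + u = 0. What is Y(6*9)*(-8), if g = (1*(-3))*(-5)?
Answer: -512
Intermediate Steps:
g = 15 (g = -3*(-5) = 15)
u = -7 (u = -7 + 0 = -7)
Y(F) = 64 (Y(F) = (15 - 7)² = 8² = 64)
Y(6*9)*(-8) = 64*(-8) = -512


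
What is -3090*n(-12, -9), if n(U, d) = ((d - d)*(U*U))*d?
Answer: 0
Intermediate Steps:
n(U, d) = 0 (n(U, d) = (0*U²)*d = 0*d = 0)
-3090*n(-12, -9) = -3090*0 = 0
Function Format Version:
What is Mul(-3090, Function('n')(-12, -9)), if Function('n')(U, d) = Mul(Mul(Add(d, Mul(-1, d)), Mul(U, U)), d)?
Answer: 0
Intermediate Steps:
Function('n')(U, d) = 0 (Function('n')(U, d) = Mul(Mul(0, Pow(U, 2)), d) = Mul(0, d) = 0)
Mul(-3090, Function('n')(-12, -9)) = Mul(-3090, 0) = 0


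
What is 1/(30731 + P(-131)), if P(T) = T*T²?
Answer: -1/2217360 ≈ -4.5099e-7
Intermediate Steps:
P(T) = T³
1/(30731 + P(-131)) = 1/(30731 + (-131)³) = 1/(30731 - 2248091) = 1/(-2217360) = -1/2217360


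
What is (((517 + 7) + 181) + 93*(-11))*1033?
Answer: -328494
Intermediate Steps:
(((517 + 7) + 181) + 93*(-11))*1033 = ((524 + 181) - 1023)*1033 = (705 - 1023)*1033 = -318*1033 = -328494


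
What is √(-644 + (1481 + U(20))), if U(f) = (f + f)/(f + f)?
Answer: √838 ≈ 28.948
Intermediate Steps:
U(f) = 1 (U(f) = (2*f)/((2*f)) = (2*f)*(1/(2*f)) = 1)
√(-644 + (1481 + U(20))) = √(-644 + (1481 + 1)) = √(-644 + 1482) = √838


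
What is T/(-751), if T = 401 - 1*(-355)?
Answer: -756/751 ≈ -1.0067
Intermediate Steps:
T = 756 (T = 401 + 355 = 756)
T/(-751) = 756/(-751) = 756*(-1/751) = -756/751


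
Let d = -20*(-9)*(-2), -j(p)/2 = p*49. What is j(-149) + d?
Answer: 14242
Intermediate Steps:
j(p) = -98*p (j(p) = -2*p*49 = -98*p)
d = -360 (d = 180*(-2) = -360)
j(-149) + d = -98*(-149) - 360 = 14602 - 360 = 14242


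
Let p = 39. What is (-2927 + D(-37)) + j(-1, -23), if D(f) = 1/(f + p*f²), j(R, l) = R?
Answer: -156220511/53354 ≈ -2928.0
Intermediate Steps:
D(f) = 1/(f + 39*f²)
(-2927 + D(-37)) + j(-1, -23) = (-2927 + 1/((-37)*(1 + 39*(-37)))) - 1 = (-2927 - 1/(37*(1 - 1443))) - 1 = (-2927 - 1/37/(-1442)) - 1 = (-2927 - 1/37*(-1/1442)) - 1 = (-2927 + 1/53354) - 1 = -156167157/53354 - 1 = -156220511/53354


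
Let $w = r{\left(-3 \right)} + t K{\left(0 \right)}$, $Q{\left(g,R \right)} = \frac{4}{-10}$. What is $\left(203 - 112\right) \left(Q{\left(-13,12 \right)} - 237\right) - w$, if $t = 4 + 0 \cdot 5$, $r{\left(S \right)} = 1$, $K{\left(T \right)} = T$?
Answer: $- \frac{108022}{5} \approx -21604.0$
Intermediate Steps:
$Q{\left(g,R \right)} = - \frac{2}{5}$ ($Q{\left(g,R \right)} = 4 \left(- \frac{1}{10}\right) = - \frac{2}{5}$)
$t = 4$ ($t = 4 + 0 = 4$)
$w = 1$ ($w = 1 + 4 \cdot 0 = 1 + 0 = 1$)
$\left(203 - 112\right) \left(Q{\left(-13,12 \right)} - 237\right) - w = \left(203 - 112\right) \left(- \frac{2}{5} - 237\right) - 1 = 91 \left(- \frac{1187}{5}\right) - 1 = - \frac{108017}{5} - 1 = - \frac{108022}{5}$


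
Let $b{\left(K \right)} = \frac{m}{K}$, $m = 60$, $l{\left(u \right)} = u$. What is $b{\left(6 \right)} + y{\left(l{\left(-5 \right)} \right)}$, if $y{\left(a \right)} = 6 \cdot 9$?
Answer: $64$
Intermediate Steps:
$b{\left(K \right)} = \frac{60}{K}$
$y{\left(a \right)} = 54$
$b{\left(6 \right)} + y{\left(l{\left(-5 \right)} \right)} = \frac{60}{6} + 54 = 60 \cdot \frac{1}{6} + 54 = 10 + 54 = 64$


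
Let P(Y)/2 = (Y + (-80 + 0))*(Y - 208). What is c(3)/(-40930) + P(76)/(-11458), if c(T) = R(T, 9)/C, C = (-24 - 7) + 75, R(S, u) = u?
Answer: -950937321/10317470680 ≈ -0.092168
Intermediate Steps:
C = 44 (C = -31 + 75 = 44)
P(Y) = 2*(-208 + Y)*(-80 + Y) (P(Y) = 2*((Y + (-80 + 0))*(Y - 208)) = 2*((Y - 80)*(-208 + Y)) = 2*((-80 + Y)*(-208 + Y)) = 2*((-208 + Y)*(-80 + Y)) = 2*(-208 + Y)*(-80 + Y))
c(T) = 9/44
c(3)/(-40930) + P(76)/(-11458) = (9/44)/(-40930) + (33280 - 576*76 + 2*76²)/(-11458) = (9/44)*(-1/40930) + (33280 - 43776 + 2*5776)*(-1/11458) = -9/1800920 + (33280 - 43776 + 11552)*(-1/11458) = -9/1800920 + 1056*(-1/11458) = -9/1800920 - 528/5729 = -950937321/10317470680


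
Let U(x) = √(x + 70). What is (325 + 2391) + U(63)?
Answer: 2716 + √133 ≈ 2727.5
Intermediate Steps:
U(x) = √(70 + x)
(325 + 2391) + U(63) = (325 + 2391) + √(70 + 63) = 2716 + √133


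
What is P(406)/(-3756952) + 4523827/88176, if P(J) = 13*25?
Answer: 193133775433/3764465904 ≈ 51.304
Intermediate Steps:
P(J) = 325
P(406)/(-3756952) + 4523827/88176 = 325/(-3756952) + 4523827/88176 = 325*(-1/3756952) + 4523827*(1/88176) = -325/3756952 + 411257/8016 = 193133775433/3764465904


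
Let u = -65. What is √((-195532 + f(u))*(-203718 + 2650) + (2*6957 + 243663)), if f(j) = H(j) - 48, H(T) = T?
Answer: √39338206437 ≈ 1.9834e+5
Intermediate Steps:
f(j) = -48 + j (f(j) = j - 48 = -48 + j)
√((-195532 + f(u))*(-203718 + 2650) + (2*6957 + 243663)) = √((-195532 + (-48 - 65))*(-203718 + 2650) + (2*6957 + 243663)) = √((-195532 - 113)*(-201068) + (13914 + 243663)) = √(-195645*(-201068) + 257577) = √(39337948860 + 257577) = √39338206437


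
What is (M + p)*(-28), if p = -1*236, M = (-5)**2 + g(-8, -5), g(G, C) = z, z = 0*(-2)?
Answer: 5908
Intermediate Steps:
z = 0
g(G, C) = 0
M = 25 (M = (-5)**2 + 0 = 25 + 0 = 25)
p = -236
(M + p)*(-28) = (25 - 236)*(-28) = -211*(-28) = 5908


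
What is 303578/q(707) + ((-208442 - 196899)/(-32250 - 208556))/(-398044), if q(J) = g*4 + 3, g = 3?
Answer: 29098371283154077/1437770751960 ≈ 20239.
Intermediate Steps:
q(J) = 15 (q(J) = 3*4 + 3 = 12 + 3 = 15)
303578/q(707) + ((-208442 - 196899)/(-32250 - 208556))/(-398044) = 303578/15 + ((-208442 - 196899)/(-32250 - 208556))/(-398044) = 303578*(1/15) - 405341/(-240806)*(-1/398044) = 303578/15 - 405341*(-1/240806)*(-1/398044) = 303578/15 + (405341/240806)*(-1/398044) = 303578/15 - 405341/95851383464 = 29098371283154077/1437770751960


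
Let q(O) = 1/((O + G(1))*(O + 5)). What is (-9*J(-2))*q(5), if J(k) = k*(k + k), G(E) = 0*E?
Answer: -36/25 ≈ -1.4400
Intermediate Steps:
G(E) = 0
q(O) = 1/(O*(5 + O)) (q(O) = 1/((O + 0)*(O + 5)) = 1/(O*(5 + O)))
J(k) = 2*k² (J(k) = k*(2*k) = 2*k²)
(-9*J(-2))*q(5) = (-18*(-2)²)*(1/(5*(5 + 5))) = (-18*4)*((⅕)/10) = (-9*8)*((⅕)*(⅒)) = -72*1/50 = -36/25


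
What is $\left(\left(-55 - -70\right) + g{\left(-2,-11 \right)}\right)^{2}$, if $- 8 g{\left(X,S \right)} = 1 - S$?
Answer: $\frac{729}{4} \approx 182.25$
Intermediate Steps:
$g{\left(X,S \right)} = - \frac{1}{8} + \frac{S}{8}$ ($g{\left(X,S \right)} = - \frac{1 - S}{8} = - \frac{1}{8} + \frac{S}{8}$)
$\left(\left(-55 - -70\right) + g{\left(-2,-11 \right)}\right)^{2} = \left(\left(-55 - -70\right) + \left(- \frac{1}{8} + \frac{1}{8} \left(-11\right)\right)\right)^{2} = \left(\left(-55 + 70\right) - \frac{3}{2}\right)^{2} = \left(15 - \frac{3}{2}\right)^{2} = \left(\frac{27}{2}\right)^{2} = \frac{729}{4}$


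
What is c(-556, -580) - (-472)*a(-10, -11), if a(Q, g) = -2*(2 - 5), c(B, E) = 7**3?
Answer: 3175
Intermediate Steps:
c(B, E) = 343
a(Q, g) = 6 (a(Q, g) = -2*(-3) = 6)
c(-556, -580) - (-472)*a(-10, -11) = 343 - (-472)*6 = 343 - 1*(-2832) = 343 + 2832 = 3175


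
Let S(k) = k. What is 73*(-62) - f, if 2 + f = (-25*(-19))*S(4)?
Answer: -6424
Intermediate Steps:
f = 1898 (f = -2 - 25*(-19)*4 = -2 + 475*4 = -2 + 1900 = 1898)
73*(-62) - f = 73*(-62) - 1*1898 = -4526 - 1898 = -6424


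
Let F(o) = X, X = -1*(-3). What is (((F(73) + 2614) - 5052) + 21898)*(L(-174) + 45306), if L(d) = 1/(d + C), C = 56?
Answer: 104051280541/118 ≈ 8.8179e+8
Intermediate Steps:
X = 3
F(o) = 3
L(d) = 1/(56 + d) (L(d) = 1/(d + 56) = 1/(56 + d))
(((F(73) + 2614) - 5052) + 21898)*(L(-174) + 45306) = (((3 + 2614) - 5052) + 21898)*(1/(56 - 174) + 45306) = ((2617 - 5052) + 21898)*(1/(-118) + 45306) = (-2435 + 21898)*(-1/118 + 45306) = 19463*(5346107/118) = 104051280541/118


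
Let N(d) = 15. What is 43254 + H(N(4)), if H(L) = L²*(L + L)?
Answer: 50004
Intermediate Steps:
H(L) = 2*L³ (H(L) = L²*(2*L) = 2*L³)
43254 + H(N(4)) = 43254 + 2*15³ = 43254 + 2*3375 = 43254 + 6750 = 50004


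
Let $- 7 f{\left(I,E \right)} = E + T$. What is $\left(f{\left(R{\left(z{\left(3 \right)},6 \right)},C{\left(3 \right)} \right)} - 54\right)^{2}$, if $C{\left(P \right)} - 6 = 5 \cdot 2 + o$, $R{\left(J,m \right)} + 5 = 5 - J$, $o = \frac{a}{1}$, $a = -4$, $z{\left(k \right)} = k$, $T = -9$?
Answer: $\frac{145161}{49} \approx 2962.5$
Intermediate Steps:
$o = -4$ ($o = - \frac{4}{1} = \left(-4\right) 1 = -4$)
$R{\left(J,m \right)} = - J$ ($R{\left(J,m \right)} = -5 - \left(-5 + J\right) = - J$)
$C{\left(P \right)} = 12$ ($C{\left(P \right)} = 6 + \left(5 \cdot 2 - 4\right) = 6 + \left(10 - 4\right) = 6 + 6 = 12$)
$f{\left(I,E \right)} = \frac{9}{7} - \frac{E}{7}$ ($f{\left(I,E \right)} = - \frac{E - 9}{7} = - \frac{-9 + E}{7} = \frac{9}{7} - \frac{E}{7}$)
$\left(f{\left(R{\left(z{\left(3 \right)},6 \right)},C{\left(3 \right)} \right)} - 54\right)^{2} = \left(\left(\frac{9}{7} - \frac{12}{7}\right) - 54\right)^{2} = \left(- \frac{3}{7} - 54\right)^{2} = \left(- \frac{381}{7}\right)^{2} = \frac{145161}{49}$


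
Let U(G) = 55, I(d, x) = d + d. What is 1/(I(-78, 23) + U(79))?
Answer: -1/101 ≈ -0.0099010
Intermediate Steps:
I(d, x) = 2*d
1/(I(-78, 23) + U(79)) = 1/(2*(-78) + 55) = 1/(-156 + 55) = 1/(-101) = -1/101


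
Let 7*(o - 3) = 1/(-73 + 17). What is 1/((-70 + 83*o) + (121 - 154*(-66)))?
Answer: 392/4101805 ≈ 9.5568e-5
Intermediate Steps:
o = 1175/392 (o = 3 + 1/(7*(-73 + 17)) = 3 + (1/7)/(-56) = 3 + (1/7)*(-1/56) = 3 - 1/392 = 1175/392 ≈ 2.9974)
1/((-70 + 83*o) + (121 - 154*(-66))) = 1/((-70 + 83*(1175/392)) + (121 - 154*(-66))) = 1/((-70 + 97525/392) + (121 + 10164)) = 1/(70085/392 + 10285) = 1/(4101805/392) = 392/4101805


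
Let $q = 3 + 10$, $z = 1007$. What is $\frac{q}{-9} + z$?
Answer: $\frac{9050}{9} \approx 1005.6$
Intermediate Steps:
$q = 13$
$\frac{q}{-9} + z = \frac{1}{-9} \cdot 13 + 1007 = \left(- \frac{1}{9}\right) 13 + 1007 = - \frac{13}{9} + 1007 = \frac{9050}{9}$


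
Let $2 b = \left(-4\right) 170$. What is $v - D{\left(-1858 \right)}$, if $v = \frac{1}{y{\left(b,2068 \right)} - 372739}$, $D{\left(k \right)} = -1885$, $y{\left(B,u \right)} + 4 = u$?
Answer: $\frac{698722374}{370675} \approx 1885.0$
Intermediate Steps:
$b = -340$ ($b = \frac{\left(-4\right) 170}{2} = \frac{1}{2} \left(-680\right) = -340$)
$y{\left(B,u \right)} = -4 + u$
$v = - \frac{1}{370675}$ ($v = \frac{1}{\left(-4 + 2068\right) - 372739} = \frac{1}{2064 - 372739} = \frac{1}{-370675} = - \frac{1}{370675} \approx -2.6978 \cdot 10^{-6}$)
$v - D{\left(-1858 \right)} = - \frac{1}{370675} - -1885 = - \frac{1}{370675} + 1885 = \frac{698722374}{370675}$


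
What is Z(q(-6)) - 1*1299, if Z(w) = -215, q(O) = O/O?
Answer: -1514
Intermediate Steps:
q(O) = 1
Z(q(-6)) - 1*1299 = -215 - 1*1299 = -215 - 1299 = -1514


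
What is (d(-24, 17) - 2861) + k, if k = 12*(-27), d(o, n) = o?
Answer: -3209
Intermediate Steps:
k = -324
(d(-24, 17) - 2861) + k = (-24 - 2861) - 324 = -2885 - 324 = -3209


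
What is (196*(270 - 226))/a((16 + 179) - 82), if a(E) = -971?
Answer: -8624/971 ≈ -8.8816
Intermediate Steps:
(196*(270 - 226))/a((16 + 179) - 82) = (196*(270 - 226))/(-971) = (196*44)*(-1/971) = 8624*(-1/971) = -8624/971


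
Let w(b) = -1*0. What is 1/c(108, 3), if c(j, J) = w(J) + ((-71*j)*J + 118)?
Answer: -1/22886 ≈ -4.3695e-5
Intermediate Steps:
w(b) = 0
c(j, J) = 118 - 71*J*j (c(j, J) = 0 + ((-71*j)*J + 118) = 0 + (-71*J*j + 118) = 0 + (118 - 71*J*j) = 118 - 71*J*j)
1/c(108, 3) = 1/(118 - 71*3*108) = 1/(118 - 23004) = 1/(-22886) = -1/22886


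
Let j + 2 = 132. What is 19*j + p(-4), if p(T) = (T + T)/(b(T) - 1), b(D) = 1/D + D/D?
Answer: 2502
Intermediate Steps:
b(D) = 1 + 1/D (b(D) = 1/D + 1 = 1 + 1/D)
j = 130 (j = -2 + 132 = 130)
p(T) = 2*T/(-1 + (1 + T)/T) (p(T) = (T + T)/((1 + T)/T - 1) = (2*T)/(-1 + (1 + T)/T) = 2*T/(-1 + (1 + T)/T))
19*j + p(-4) = 19*130 + 2*(-4)² = 2470 + 2*16 = 2470 + 32 = 2502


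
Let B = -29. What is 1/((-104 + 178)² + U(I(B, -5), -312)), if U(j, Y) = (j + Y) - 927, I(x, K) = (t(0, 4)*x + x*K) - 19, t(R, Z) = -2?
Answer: 1/4421 ≈ 0.00022619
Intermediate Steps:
I(x, K) = -19 - 2*x + K*x (I(x, K) = (-2*x + x*K) - 19 = (-2*x + K*x) - 19 = -19 - 2*x + K*x)
U(j, Y) = -927 + Y + j (U(j, Y) = (Y + j) - 927 = -927 + Y + j)
1/((-104 + 178)² + U(I(B, -5), -312)) = 1/((-104 + 178)² + (-927 - 312 + (-19 - 2*(-29) - 5*(-29)))) = 1/(74² + (-927 - 312 + (-19 + 58 + 145))) = 1/(5476 + (-927 - 312 + 184)) = 1/(5476 - 1055) = 1/4421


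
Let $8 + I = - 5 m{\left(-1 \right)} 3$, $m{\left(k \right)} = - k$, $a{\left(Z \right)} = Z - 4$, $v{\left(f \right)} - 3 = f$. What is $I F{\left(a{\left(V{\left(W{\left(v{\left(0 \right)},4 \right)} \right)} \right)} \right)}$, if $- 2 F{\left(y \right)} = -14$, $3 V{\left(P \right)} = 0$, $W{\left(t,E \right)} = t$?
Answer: $-161$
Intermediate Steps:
$v{\left(f \right)} = 3 + f$
$V{\left(P \right)} = 0$ ($V{\left(P \right)} = \frac{1}{3} \cdot 0 = 0$)
$a{\left(Z \right)} = -4 + Z$
$F{\left(y \right)} = 7$ ($F{\left(y \right)} = \left(- \frac{1}{2}\right) \left(-14\right) = 7$)
$I = -23$ ($I = -8 + - 5 \left(\left(-1\right) \left(-1\right)\right) 3 = -8 + \left(-5\right) 1 \cdot 3 = -8 - 15 = -23$)
$I F{\left(a{\left(V{\left(W{\left(v{\left(0 \right)},4 \right)} \right)} \right)} \right)} = \left(-23\right) 7 = -161$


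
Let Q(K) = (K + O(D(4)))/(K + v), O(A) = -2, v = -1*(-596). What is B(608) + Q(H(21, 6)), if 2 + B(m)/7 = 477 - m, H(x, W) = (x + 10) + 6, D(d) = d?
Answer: -589288/633 ≈ -930.94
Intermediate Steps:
H(x, W) = 16 + x (H(x, W) = (10 + x) + 6 = 16 + x)
v = 596
B(m) = 3325 - 7*m (B(m) = -14 + 7*(477 - m) = -14 + (3339 - 7*m) = 3325 - 7*m)
Q(K) = (-2 + K)/(596 + K) (Q(K) = (K - 2)/(K + 596) = (-2 + K)/(596 + K))
B(608) + Q(H(21, 6)) = (3325 - 7*608) + (-2 + (16 + 21))/(596 + (16 + 21)) = (3325 - 4256) + (-2 + 37)/(596 + 37) = -931 + 35/633 = -589288/633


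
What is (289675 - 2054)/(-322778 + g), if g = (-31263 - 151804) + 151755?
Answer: -287621/354090 ≈ -0.81228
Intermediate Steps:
g = -31312 (g = -183067 + 151755 = -31312)
(289675 - 2054)/(-322778 + g) = (289675 - 2054)/(-322778 - 31312) = 287621/(-354090) = 287621*(-1/354090) = -287621/354090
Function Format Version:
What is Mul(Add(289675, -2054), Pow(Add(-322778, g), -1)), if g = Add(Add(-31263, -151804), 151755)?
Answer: Rational(-287621, 354090) ≈ -0.81228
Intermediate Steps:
g = -31312 (g = Add(-183067, 151755) = -31312)
Mul(Add(289675, -2054), Pow(Add(-322778, g), -1)) = Mul(Add(289675, -2054), Pow(Add(-322778, -31312), -1)) = Mul(287621, Pow(-354090, -1)) = Mul(287621, Rational(-1, 354090)) = Rational(-287621, 354090)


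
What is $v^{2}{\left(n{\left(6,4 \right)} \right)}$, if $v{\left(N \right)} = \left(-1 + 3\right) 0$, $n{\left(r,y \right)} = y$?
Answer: $0$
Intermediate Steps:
$v{\left(N \right)} = 0$ ($v{\left(N \right)} = 2 \cdot 0 = 0$)
$v^{2}{\left(n{\left(6,4 \right)} \right)} = 0^{2} = 0$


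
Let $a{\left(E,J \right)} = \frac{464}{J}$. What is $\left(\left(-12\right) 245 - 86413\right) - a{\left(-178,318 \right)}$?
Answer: $- \frac{14207359}{159} \approx -89355.0$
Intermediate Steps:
$\left(\left(-12\right) 245 - 86413\right) - a{\left(-178,318 \right)} = \left(\left(-12\right) 245 - 86413\right) - \frac{464}{318} = \left(-2940 - 86413\right) - 464 \cdot \frac{1}{318} = -89353 - \frac{232}{159} = - \frac{14207359}{159}$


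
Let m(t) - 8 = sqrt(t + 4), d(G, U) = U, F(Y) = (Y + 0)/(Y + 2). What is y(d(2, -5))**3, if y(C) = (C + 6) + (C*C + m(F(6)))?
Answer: (68 + sqrt(19))**3/8 ≈ 47357.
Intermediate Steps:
F(Y) = Y/(2 + Y)
m(t) = 8 + sqrt(4 + t) (m(t) = 8 + sqrt(t + 4) = 8 + sqrt(4 + t))
y(C) = 14 + C + C**2 + sqrt(19)/2 (y(C) = (C + 6) + (C*C + (8 + sqrt(4 + 6/(2 + 6)))) = (6 + C) + (C**2 + (8 + sqrt(4 + 6/8))) = (6 + C) + (C**2 + (8 + sqrt(4 + 6*(1/8)))) = (6 + C) + (C**2 + (8 + sqrt(4 + 3/4))) = (6 + C) + (C**2 + (8 + sqrt(19/4))) = (6 + C) + (C**2 + (8 + sqrt(19)/2)) = (6 + C) + (8 + C**2 + sqrt(19)/2) = 14 + C + C**2 + sqrt(19)/2)
y(d(2, -5))**3 = (14 - 5 + (-5)**2 + sqrt(19)/2)**3 = (14 - 5 + 25 + sqrt(19)/2)**3 = (34 + sqrt(19)/2)**3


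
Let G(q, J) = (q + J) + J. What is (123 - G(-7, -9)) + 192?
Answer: 340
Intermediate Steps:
G(q, J) = q + 2*J (G(q, J) = (J + q) + J = q + 2*J)
(123 - G(-7, -9)) + 192 = (123 - (-7 + 2*(-9))) + 192 = (123 - (-7 - 18)) + 192 = (123 - 1*(-25)) + 192 = (123 + 25) + 192 = 148 + 192 = 340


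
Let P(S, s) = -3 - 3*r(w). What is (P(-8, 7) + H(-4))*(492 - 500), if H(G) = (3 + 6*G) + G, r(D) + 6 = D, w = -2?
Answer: 32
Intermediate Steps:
r(D) = -6 + D
P(S, s) = 21 (P(S, s) = -3 - 3*(-6 - 2) = -3 - 3*(-8) = -3 + 24 = 21)
H(G) = 3 + 7*G
(P(-8, 7) + H(-4))*(492 - 500) = (21 + (3 + 7*(-4)))*(492 - 500) = (21 + (3 - 28))*(-8) = (21 - 25)*(-8) = -4*(-8) = 32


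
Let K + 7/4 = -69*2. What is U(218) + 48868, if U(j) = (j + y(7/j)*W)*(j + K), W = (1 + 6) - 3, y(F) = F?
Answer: 7187084/109 ≈ 65937.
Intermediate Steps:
W = 4 (W = 7 - 3 = 4)
K = -559/4 (K = -7/4 - 69*2 = -7/4 - 138 = -559/4 ≈ -139.75)
U(j) = (-559/4 + j)*(j + 28/j) (U(j) = (j + (7/j)*4)*(j - 559/4) = (j + 28/j)*(-559/4 + j) = (-559/4 + j)*(j + 28/j))
U(218) + 48868 = (28 + 218**2 - 3913/218 - 559/4*218) + 48868 = (28 + 47524 - 3913*1/218 - 60931/2) + 48868 = (28 + 47524 - 3913/218 - 60931/2) + 48868 = 1860472/109 + 48868 = 7187084/109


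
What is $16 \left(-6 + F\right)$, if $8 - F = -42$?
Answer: $704$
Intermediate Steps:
$F = 50$ ($F = 8 - -42 = 8 + 42 = 50$)
$16 \left(-6 + F\right) = 16 \left(-6 + 50\right) = 16 \cdot 44 = 704$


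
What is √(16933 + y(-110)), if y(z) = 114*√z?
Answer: √(16933 + 114*I*√110) ≈ 130.21 + 4.5913*I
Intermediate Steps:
√(16933 + y(-110)) = √(16933 + 114*√(-110)) = √(16933 + 114*(I*√110)) = √(16933 + 114*I*√110)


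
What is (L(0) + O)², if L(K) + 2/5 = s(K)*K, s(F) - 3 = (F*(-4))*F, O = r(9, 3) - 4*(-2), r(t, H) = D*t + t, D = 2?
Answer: 29929/25 ≈ 1197.2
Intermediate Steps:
r(t, H) = 3*t (r(t, H) = 2*t + t = 3*t)
O = 35 (O = 3*9 - 4*(-2) = 27 - 1*(-8) = 27 + 8 = 35)
s(F) = 3 - 4*F² (s(F) = 3 + (F*(-4))*F = 3 + (-4*F)*F = 3 - 4*F²)
L(K) = -⅖ + K*(3 - 4*K²) (L(K) = -⅖ + (3 - 4*K²)*K = -⅖ + K*(3 - 4*K²))
(L(0) + O)² = ((-⅖ - 4*0³ + 3*0) + 35)² = ((-⅖ - 4*0 + 0) + 35)² = ((-⅖ + 0 + 0) + 35)² = (-⅖ + 35)² = (173/5)² = 29929/25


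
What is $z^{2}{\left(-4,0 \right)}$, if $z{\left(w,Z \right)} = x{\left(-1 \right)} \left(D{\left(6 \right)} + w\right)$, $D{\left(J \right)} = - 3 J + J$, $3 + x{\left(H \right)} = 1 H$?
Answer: $4096$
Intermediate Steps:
$x{\left(H \right)} = -3 + H$ ($x{\left(H \right)} = -3 + 1 H = -3 + H$)
$D{\left(J \right)} = - 2 J$
$z{\left(w,Z \right)} = 48 - 4 w$ ($z{\left(w,Z \right)} = \left(-3 - 1\right) \left(\left(-2\right) 6 + w\right) = - 4 \left(-12 + w\right) = 48 - 4 w$)
$z^{2}{\left(-4,0 \right)} = \left(48 - -16\right)^{2} = \left(48 + 16\right)^{2} = 64^{2} = 4096$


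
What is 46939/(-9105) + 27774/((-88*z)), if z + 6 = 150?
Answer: -47094071/6409920 ≈ -7.3471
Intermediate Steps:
z = 144 (z = -6 + 150 = 144)
46939/(-9105) + 27774/((-88*z)) = 46939/(-9105) + 27774/((-88*144)) = 46939*(-1/9105) + 27774/(-12672) = -46939/9105 + 27774*(-1/12672) = -46939/9105 - 1543/704 = -47094071/6409920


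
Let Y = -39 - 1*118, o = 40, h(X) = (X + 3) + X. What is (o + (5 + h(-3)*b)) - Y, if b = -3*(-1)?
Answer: 193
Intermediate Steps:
h(X) = 3 + 2*X (h(X) = (3 + X) + X = 3 + 2*X)
b = 3
Y = -157 (Y = -39 - 118 = -157)
(o + (5 + h(-3)*b)) - Y = (40 + (5 + (3 + 2*(-3))*3)) - 1*(-157) = (40 + (5 + (3 - 6)*3)) + 157 = (40 + (5 - 3*3)) + 157 = (40 + (5 - 9)) + 157 = (40 - 4) + 157 = 36 + 157 = 193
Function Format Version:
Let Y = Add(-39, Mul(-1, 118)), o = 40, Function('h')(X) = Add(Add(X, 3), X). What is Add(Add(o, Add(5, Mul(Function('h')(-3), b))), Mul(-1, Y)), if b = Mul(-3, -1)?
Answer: 193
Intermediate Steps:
Function('h')(X) = Add(3, Mul(2, X)) (Function('h')(X) = Add(Add(3, X), X) = Add(3, Mul(2, X)))
b = 3
Y = -157 (Y = Add(-39, -118) = -157)
Add(Add(o, Add(5, Mul(Function('h')(-3), b))), Mul(-1, Y)) = Add(Add(40, Add(5, Mul(Add(3, Mul(2, -3)), 3))), Mul(-1, -157)) = Add(Add(40, Add(5, Mul(Add(3, -6), 3))), 157) = Add(Add(40, Add(5, Mul(-3, 3))), 157) = Add(Add(40, Add(5, -9)), 157) = Add(Add(40, -4), 157) = Add(36, 157) = 193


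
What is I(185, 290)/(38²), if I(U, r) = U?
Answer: 185/1444 ≈ 0.12812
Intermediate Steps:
I(185, 290)/(38²) = 185/(38²) = 185/1444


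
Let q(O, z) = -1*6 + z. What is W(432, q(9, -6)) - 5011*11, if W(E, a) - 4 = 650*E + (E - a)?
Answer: 226127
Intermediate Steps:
q(O, z) = -6 + z
W(E, a) = 4 - a + 651*E (W(E, a) = 4 + (650*E + (E - a)) = 4 + (-a + 651*E) = 4 - a + 651*E)
W(432, q(9, -6)) - 5011*11 = (4 - (-6 - 6) + 651*432) - 5011*11 = (4 - 1*(-12) + 281232) - 1*55121 = (4 + 12 + 281232) - 55121 = 281248 - 55121 = 226127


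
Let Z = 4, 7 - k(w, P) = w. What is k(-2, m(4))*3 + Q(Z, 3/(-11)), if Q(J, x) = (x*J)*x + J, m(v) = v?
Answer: 3787/121 ≈ 31.298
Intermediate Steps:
k(w, P) = 7 - w
Q(J, x) = J + J*x**2 (Q(J, x) = (J*x)*x + J = J*x**2 + J = J + J*x**2)
k(-2, m(4))*3 + Q(Z, 3/(-11)) = (7 - 1*(-2))*3 + 4*(1 + (3/(-11))**2) = (7 + 2)*3 + 4*(1 + (3*(-1/11))**2) = 9*3 + 4*(1 + (-3/11)**2) = 27 + 4*(1 + 9/121) = 27 + 4*(130/121) = 27 + 520/121 = 3787/121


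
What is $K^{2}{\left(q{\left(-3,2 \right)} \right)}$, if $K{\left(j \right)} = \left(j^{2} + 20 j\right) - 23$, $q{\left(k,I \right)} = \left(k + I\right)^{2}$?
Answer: $4$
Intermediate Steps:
$q{\left(k,I \right)} = \left(I + k\right)^{2}$
$K{\left(j \right)} = -23 + j^{2} + 20 j$
$K^{2}{\left(q{\left(-3,2 \right)} \right)} = \left(-23 + \left(\left(2 - 3\right)^{2}\right)^{2} + 20 \left(2 - 3\right)^{2}\right)^{2} = \left(-23 + \left(\left(-1\right)^{2}\right)^{2} + 20 \left(-1\right)^{2}\right)^{2} = \left(-23 + 1^{2} + 20 \cdot 1\right)^{2} = \left(-23 + 1 + 20\right)^{2} = \left(-2\right)^{2} = 4$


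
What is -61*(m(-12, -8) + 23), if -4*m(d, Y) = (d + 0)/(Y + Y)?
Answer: -22265/16 ≈ -1391.6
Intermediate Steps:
m(d, Y) = -d/(8*Y) (m(d, Y) = -(d + 0)/(4*(Y + Y)) = -d/(4*(2*Y)) = -d*1/(2*Y)/4 = -d/(8*Y))
-61*(m(-12, -8) + 23) = -61*(-1/8*(-12)/(-8) + 23) = -61*(-1/8*(-12)*(-1/8) + 23) = -61*(-3/16 + 23) = -61*365/16 = -22265/16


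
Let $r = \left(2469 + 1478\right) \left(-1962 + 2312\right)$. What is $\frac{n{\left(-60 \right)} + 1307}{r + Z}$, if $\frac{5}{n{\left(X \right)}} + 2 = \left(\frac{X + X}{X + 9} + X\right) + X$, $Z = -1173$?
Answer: $\frac{2658353}{2807483418} \approx 0.00094688$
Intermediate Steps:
$n{\left(X \right)} = \frac{5}{-2 + 2 X + \frac{2 X}{9 + X}}$ ($n{\left(X \right)} = \frac{5}{-2 + \left(\left(\frac{X + X}{X + 9} + X\right) + X\right)} = \frac{5}{-2 + \left(\left(\frac{2 X}{9 + X} + X\right) + X\right)} = \frac{5}{-2 + \left(\left(X + \frac{2 X}{9 + X}\right) + X\right)} = \frac{5}{-2 + \left(2 X + \frac{2 X}{9 + X}\right)} = \frac{5}{-2 + 2 X + \frac{2 X}{9 + X}}$)
$r = 1381450$ ($r = 3947 \cdot 350 = 1381450$)
$\frac{n{\left(-60 \right)} + 1307}{r + Z} = \frac{\frac{5 \left(9 - 60\right)}{2 \left(-9 + \left(-60\right)^{2} + 9 \left(-60\right)\right)} + 1307}{1381450 - 1173} = \frac{\frac{5}{2} \frac{1}{-9 + 3600 - 540} \left(-51\right) + 1307}{1380277} = \left(\frac{5}{2} \cdot \frac{1}{3051} \left(-51\right) + 1307\right) \frac{1}{1380277} = \left(- \frac{85}{2034} + 1307\right) \frac{1}{1380277} = \frac{2658353}{2034} \cdot \frac{1}{1380277} = \frac{2658353}{2807483418}$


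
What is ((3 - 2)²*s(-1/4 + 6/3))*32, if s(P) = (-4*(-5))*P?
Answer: 1120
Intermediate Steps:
s(P) = 20*P
((3 - 2)²*s(-1/4 + 6/3))*32 = ((3 - 2)²*(20*(-1/4 + 6/3)))*32 = (1²*(20*(-1*¼ + 6*(⅓))))*32 = (1*(20*(-¼ + 2)))*32 = (1*(20*(7/4)))*32 = (1*35)*32 = 35*32 = 1120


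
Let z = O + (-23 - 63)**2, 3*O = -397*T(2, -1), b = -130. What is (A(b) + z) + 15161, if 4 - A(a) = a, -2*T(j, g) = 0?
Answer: 22691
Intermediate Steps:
T(j, g) = 0 (T(j, g) = -1/2*0 = 0)
A(a) = 4 - a
O = 0 (O = (-397*0)/3 = (1/3)*0 = 0)
z = 7396 (z = 0 + (-23 - 63)**2 = 0 + (-86)**2 = 0 + 7396 = 7396)
(A(b) + z) + 15161 = ((4 - 1*(-130)) + 7396) + 15161 = ((4 + 130) + 7396) + 15161 = (134 + 7396) + 15161 = 7530 + 15161 = 22691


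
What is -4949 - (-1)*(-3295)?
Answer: -8244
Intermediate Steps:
-4949 - (-1)*(-3295) = -4949 - 1*3295 = -4949 - 3295 = -8244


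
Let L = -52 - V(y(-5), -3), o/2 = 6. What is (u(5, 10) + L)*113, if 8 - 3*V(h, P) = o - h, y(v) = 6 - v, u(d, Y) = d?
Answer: -16724/3 ≈ -5574.7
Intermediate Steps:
o = 12 (o = 2*6 = 12)
V(h, P) = -4/3 + h/3 (V(h, P) = 8/3 - (12 - h)/3 = 8/3 + (-4 + h/3) = -4/3 + h/3)
L = -163/3 (L = -52 - (-4/3 + (6 - 1*(-5))/3) = -52 - (-4/3 + (6 + 5)/3) = -52 - (-4/3 + (⅓)*11) = -52 - (-4/3 + 11/3) = -52 - 1*7/3 = -52 - 7/3 = -163/3 ≈ -54.333)
(u(5, 10) + L)*113 = (5 - 163/3)*113 = -148/3*113 = -16724/3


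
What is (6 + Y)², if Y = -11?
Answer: 25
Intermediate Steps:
(6 + Y)² = (6 - 11)² = (-5)² = 25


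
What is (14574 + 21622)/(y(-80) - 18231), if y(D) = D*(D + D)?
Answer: -36196/5431 ≈ -6.6647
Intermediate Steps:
y(D) = 2*D² (y(D) = D*(2*D) = 2*D²)
(14574 + 21622)/(y(-80) - 18231) = (14574 + 21622)/(2*(-80)² - 18231) = 36196/(2*6400 - 18231) = 36196/(12800 - 18231) = 36196/(-5431) = 36196*(-1/5431) = -36196/5431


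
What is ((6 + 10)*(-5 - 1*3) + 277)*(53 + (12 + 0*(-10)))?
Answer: 9685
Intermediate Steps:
((6 + 10)*(-5 - 1*3) + 277)*(53 + (12 + 0*(-10))) = (16*(-5 - 3) + 277)*(53 + (12 + 0)) = (16*(-8) + 277)*(53 + 12) = (-128 + 277)*65 = 149*65 = 9685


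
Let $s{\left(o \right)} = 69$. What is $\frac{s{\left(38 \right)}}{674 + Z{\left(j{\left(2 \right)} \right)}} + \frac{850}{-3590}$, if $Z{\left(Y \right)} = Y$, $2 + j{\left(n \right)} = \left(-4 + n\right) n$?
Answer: $- \frac{32009}{239812} \approx -0.13348$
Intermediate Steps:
$j{\left(n \right)} = -2 + n \left(-4 + n\right)$ ($j{\left(n \right)} = -2 + \left(-4 + n\right) n = -2 + n \left(-4 + n\right)$)
$\frac{s{\left(38 \right)}}{674 + Z{\left(j{\left(2 \right)} \right)}} + \frac{850}{-3590} = \frac{69}{674 - \left(10 - 4\right)} + \frac{850}{-3590} = \frac{69}{674 - 6} + 850 \left(- \frac{1}{3590}\right) = \frac{69}{674 - 6} - \frac{85}{359} = \frac{69}{668} - \frac{85}{359} = - \frac{32009}{239812}$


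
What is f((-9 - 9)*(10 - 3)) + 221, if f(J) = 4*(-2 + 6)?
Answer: 237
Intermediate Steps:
f(J) = 16 (f(J) = 4*4 = 16)
f((-9 - 9)*(10 - 3)) + 221 = 16 + 221 = 237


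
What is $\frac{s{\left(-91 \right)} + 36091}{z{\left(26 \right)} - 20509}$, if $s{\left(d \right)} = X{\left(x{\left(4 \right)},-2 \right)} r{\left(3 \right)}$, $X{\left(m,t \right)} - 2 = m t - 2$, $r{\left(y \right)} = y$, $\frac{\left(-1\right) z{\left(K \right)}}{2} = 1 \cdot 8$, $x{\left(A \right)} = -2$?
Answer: $- \frac{36103}{20525} \approx -1.759$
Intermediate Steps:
$z{\left(K \right)} = -16$ ($z{\left(K \right)} = - 2 \cdot 1 \cdot 8 = \left(-2\right) 8 = -16$)
$X{\left(m,t \right)} = m t$ ($X{\left(m,t \right)} = 2 + \left(m t - 2\right) = 2 + \left(-2 + m t\right) = m t$)
$s{\left(d \right)} = 12$ ($s{\left(d \right)} = \left(-2\right) \left(-2\right) 3 = 4 \cdot 3 = 12$)
$\frac{s{\left(-91 \right)} + 36091}{z{\left(26 \right)} - 20509} = \frac{12 + 36091}{-16 - 20509} = \frac{36103}{-20525} = 36103 \left(- \frac{1}{20525}\right) = - \frac{36103}{20525}$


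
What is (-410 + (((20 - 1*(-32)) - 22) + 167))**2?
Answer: 45369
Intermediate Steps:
(-410 + (((20 - 1*(-32)) - 22) + 167))**2 = (-410 + (((20 + 32) - 22) + 167))**2 = (-410 + ((52 - 22) + 167))**2 = (-410 + (30 + 167))**2 = (-410 + 197)**2 = (-213)**2 = 45369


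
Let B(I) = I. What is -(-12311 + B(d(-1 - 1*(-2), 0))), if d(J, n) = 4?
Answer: 12307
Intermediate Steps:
-(-12311 + B(d(-1 - 1*(-2), 0))) = -(-12311 + 4) = -1*(-12307) = 12307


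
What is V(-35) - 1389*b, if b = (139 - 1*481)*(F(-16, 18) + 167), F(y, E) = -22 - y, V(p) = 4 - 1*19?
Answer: 76481103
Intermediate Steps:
V(p) = -15 (V(p) = 4 - 19 = -15)
b = -55062 (b = (139 - 1*481)*((-22 - 1*(-16)) + 167) = (139 - 481)*((-22 + 16) + 167) = -342*(-6 + 167) = -342*161 = -55062)
V(-35) - 1389*b = -15 - 1389*(-55062) = -15 + 76481118 = 76481103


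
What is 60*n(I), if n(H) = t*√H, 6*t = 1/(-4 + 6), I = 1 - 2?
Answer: 5*I ≈ 5.0*I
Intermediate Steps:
I = -1
t = 1/12 (t = 1/(6*(-4 + 6)) = (⅙)/2 = (⅙)*(½) = 1/12 ≈ 0.083333)
n(H) = √H/12
60*n(I) = 60*(√(-1)/12) = 60*(I/12) = 5*I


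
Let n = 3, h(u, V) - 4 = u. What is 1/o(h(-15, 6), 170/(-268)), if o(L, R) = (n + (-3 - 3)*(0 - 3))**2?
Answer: 1/441 ≈ 0.0022676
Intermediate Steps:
h(u, V) = 4 + u
o(L, R) = 441 (o(L, R) = (3 + (-3 - 3)*(0 - 3))**2 = (3 - 6*(-3))**2 = (3 + 18)**2 = 21**2 = 441)
1/o(h(-15, 6), 170/(-268)) = 1/441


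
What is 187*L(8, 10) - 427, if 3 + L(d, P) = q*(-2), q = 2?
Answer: -1736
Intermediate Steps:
L(d, P) = -7 (L(d, P) = -3 + 2*(-2) = -3 - 4 = -7)
187*L(8, 10) - 427 = 187*(-7) - 427 = -1309 - 427 = -1736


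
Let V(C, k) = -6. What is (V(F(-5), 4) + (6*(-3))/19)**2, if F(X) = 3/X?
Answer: 17424/361 ≈ 48.266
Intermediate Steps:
(V(F(-5), 4) + (6*(-3))/19)**2 = (-6 + (6*(-3))/19)**2 = (-6 - 18*1/19)**2 = (-6 - 18/19)**2 = (-132/19)**2 = 17424/361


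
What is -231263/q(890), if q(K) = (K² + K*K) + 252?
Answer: -231263/1584452 ≈ -0.14596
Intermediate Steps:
q(K) = 252 + 2*K² (q(K) = (K² + K²) + 252 = 2*K² + 252 = 252 + 2*K²)
-231263/q(890) = -231263/(252 + 2*890²) = -231263/(252 + 2*792100) = -231263/(252 + 1584200) = -231263/1584452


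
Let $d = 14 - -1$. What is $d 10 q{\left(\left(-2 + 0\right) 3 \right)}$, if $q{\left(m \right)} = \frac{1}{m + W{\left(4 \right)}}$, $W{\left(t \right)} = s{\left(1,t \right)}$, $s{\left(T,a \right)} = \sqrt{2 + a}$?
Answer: $-30 - 5 \sqrt{6} \approx -42.247$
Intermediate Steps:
$W{\left(t \right)} = \sqrt{2 + t}$
$q{\left(m \right)} = \frac{1}{m + \sqrt{6}}$ ($q{\left(m \right)} = \frac{1}{m + \sqrt{2 + 4}} = \frac{1}{m + \sqrt{6}}$)
$d = 15$ ($d = 14 + 1 = 15$)
$d 10 q{\left(\left(-2 + 0\right) 3 \right)} = \frac{15 \cdot 10}{\left(-2 + 0\right) 3 + \sqrt{6}} = \frac{150}{\left(-2\right) 3 + \sqrt{6}} = \frac{150}{-6 + \sqrt{6}}$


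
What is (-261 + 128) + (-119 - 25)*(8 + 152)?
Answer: -23173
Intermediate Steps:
(-261 + 128) + (-119 - 25)*(8 + 152) = -133 - 144*160 = -133 - 23040 = -23173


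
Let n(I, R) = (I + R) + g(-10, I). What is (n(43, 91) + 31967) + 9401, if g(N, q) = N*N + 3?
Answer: 41605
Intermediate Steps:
g(N, q) = 3 + N² (g(N, q) = N² + 3 = 3 + N²)
n(I, R) = 103 + I + R (n(I, R) = (I + R) + (3 + (-10)²) = (I + R) + (3 + 100) = (I + R) + 103 = 103 + I + R)
(n(43, 91) + 31967) + 9401 = ((103 + 43 + 91) + 31967) + 9401 = (237 + 31967) + 9401 = 32204 + 9401 = 41605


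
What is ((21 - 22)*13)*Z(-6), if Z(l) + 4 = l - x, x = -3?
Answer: 91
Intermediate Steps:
Z(l) = -1 + l (Z(l) = -4 + (l - 1*(-3)) = -4 + (l + 3) = -4 + (3 + l) = -1 + l)
((21 - 22)*13)*Z(-6) = ((21 - 22)*13)*(-1 - 6) = -1*13*(-7) = -13*(-7) = 91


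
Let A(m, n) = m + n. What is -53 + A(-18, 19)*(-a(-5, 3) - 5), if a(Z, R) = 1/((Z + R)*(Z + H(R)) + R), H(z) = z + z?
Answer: -59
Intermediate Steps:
H(z) = 2*z
a(Z, R) = 1/(R + (R + Z)*(Z + 2*R)) (a(Z, R) = 1/((Z + R)*(Z + 2*R) + R) = 1/((R + Z)*(Z + 2*R) + R) = 1/(R + (R + Z)*(Z + 2*R)))
-53 + A(-18, 19)*(-a(-5, 3) - 5) = -53 + (-18 + 19)*(-1/(3 + (-5)² + 2*3² + 3*3*(-5)) - 5) = -53 + 1*(-1/(3 + 25 + 2*9 - 45) - 5) = -53 + 1*(-1/(3 + 25 + 18 - 45) - 5) = -53 + 1*(-1/1 - 5) = -53 + 1*(-1*1 - 5) = -53 + 1*(-1 - 5) = -53 + 1*(-6) = -53 - 6 = -59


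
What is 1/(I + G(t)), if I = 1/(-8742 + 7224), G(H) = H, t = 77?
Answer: 1518/116885 ≈ 0.012987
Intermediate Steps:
I = -1/1518 (I = 1/(-1518) = -1/1518 ≈ -0.00065876)
1/(I + G(t)) = 1/(-1/1518 + 77) = 1/(116885/1518) = 1518/116885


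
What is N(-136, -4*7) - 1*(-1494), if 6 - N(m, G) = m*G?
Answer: -2308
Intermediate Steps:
N(m, G) = 6 - G*m (N(m, G) = 6 - m*G = 6 - G*m)
N(-136, -4*7) - 1*(-1494) = (6 - 1*(-4*7)*(-136)) - 1*(-1494) = (6 - 1*(-28)*(-136)) + 1494 = (6 - 3808) + 1494 = -3802 + 1494 = -2308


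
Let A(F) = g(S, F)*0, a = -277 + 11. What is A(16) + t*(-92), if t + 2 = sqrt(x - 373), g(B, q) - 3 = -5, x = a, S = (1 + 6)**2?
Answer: 184 - 276*I*sqrt(71) ≈ 184.0 - 2325.6*I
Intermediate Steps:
a = -266
S = 49 (S = 7**2 = 49)
x = -266
g(B, q) = -2 (g(B, q) = 3 - 5 = -2)
A(F) = 0 (A(F) = -2*0 = 0)
t = -2 + 3*I*sqrt(71) (t = -2 + sqrt(-266 - 373) = -2 + sqrt(-639) = -2 + 3*I*sqrt(71) ≈ -2.0 + 25.278*I)
A(16) + t*(-92) = 0 + (-2 + 3*I*sqrt(71))*(-92) = 0 + (184 - 276*I*sqrt(71)) = 184 - 276*I*sqrt(71)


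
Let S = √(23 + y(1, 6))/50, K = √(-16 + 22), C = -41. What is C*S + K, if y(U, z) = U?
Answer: -16*√6/25 ≈ -1.5677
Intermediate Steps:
K = √6 ≈ 2.4495
S = √6/25 (S = √(23 + 1)/50 = √24*(1/50) = (2*√6)*(1/50) = √6/25 ≈ 0.097980)
C*S + K = -41*√6/25 + √6 = -16*√6/25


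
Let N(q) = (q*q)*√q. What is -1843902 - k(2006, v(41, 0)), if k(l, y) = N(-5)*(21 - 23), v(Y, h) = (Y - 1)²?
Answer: -1843902 + 50*I*√5 ≈ -1.8439e+6 + 111.8*I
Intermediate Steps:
N(q) = q^(5/2) (N(q) = q²*√q = q^(5/2))
v(Y, h) = (-1 + Y)²
k(l, y) = -50*I*√5 (k(l, y) = (-5)^(5/2)*(21 - 23) = (25*I*√5)*(-2) = -50*I*√5)
-1843902 - k(2006, v(41, 0)) = -1843902 - (-50)*I*√5 = -1843902 + 50*I*√5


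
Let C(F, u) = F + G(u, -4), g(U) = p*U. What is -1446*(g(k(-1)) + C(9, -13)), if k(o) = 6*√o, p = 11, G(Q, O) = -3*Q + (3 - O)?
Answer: -79530 - 95436*I ≈ -79530.0 - 95436.0*I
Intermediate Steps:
G(Q, O) = 3 - O - 3*Q
g(U) = 11*U
C(F, u) = 7 + F - 3*u (C(F, u) = F + (3 - 1*(-4) - 3*u) = F + (3 + 4 - 3*u) = F + (7 - 3*u) = 7 + F - 3*u)
-1446*(g(k(-1)) + C(9, -13)) = -1446*(11*(6*√(-1)) + (7 + 9 - 3*(-13))) = -1446*(11*(6*I) + (7 + 9 + 39)) = -1446*(66*I + 55) = -1446*(55 + 66*I) = -79530 - 95436*I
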